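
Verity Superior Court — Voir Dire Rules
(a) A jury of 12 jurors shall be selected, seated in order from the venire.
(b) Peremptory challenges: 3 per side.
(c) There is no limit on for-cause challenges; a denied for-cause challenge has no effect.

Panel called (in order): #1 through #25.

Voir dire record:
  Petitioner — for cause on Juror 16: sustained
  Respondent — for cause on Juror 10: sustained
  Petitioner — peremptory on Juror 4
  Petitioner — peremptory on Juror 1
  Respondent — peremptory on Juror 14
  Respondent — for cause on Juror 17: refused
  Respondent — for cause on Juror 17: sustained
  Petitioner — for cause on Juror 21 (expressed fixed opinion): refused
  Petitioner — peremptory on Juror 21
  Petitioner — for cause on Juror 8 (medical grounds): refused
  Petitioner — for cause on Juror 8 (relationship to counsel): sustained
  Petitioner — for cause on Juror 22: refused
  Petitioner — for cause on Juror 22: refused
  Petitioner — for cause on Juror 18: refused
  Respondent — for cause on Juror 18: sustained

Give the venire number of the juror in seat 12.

Removed: #1, #4, #8, #10, #14, #16, #17, #18, #21. (#22 stays — for-cause denied.)
Seating in order: seats 1–12 → #2, #3, #5, #6, #7, #9, #11, #12, #13, #15, #19, #20.
So seat 12 is #20.

20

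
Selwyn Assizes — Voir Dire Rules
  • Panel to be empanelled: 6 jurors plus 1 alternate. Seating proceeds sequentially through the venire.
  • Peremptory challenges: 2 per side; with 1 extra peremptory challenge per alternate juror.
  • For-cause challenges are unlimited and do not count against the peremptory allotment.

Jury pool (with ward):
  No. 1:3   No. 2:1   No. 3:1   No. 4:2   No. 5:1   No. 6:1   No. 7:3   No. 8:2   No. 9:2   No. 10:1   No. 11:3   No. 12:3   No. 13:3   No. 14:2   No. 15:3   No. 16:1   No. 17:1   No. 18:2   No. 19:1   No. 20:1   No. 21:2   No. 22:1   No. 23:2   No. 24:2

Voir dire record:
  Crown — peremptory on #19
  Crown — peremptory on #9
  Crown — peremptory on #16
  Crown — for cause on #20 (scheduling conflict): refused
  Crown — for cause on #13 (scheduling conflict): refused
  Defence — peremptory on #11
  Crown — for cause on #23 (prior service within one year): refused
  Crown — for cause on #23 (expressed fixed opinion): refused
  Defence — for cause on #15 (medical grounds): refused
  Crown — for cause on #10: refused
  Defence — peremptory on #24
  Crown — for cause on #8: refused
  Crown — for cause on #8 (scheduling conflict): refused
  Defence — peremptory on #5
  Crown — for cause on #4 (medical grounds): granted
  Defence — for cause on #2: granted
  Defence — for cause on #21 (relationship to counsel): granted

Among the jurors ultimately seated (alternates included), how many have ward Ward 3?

Removed: #2, #4, #5, #9, #11, #16, #19, #21, #24.
Seated (7 incl. alternates): #1, #3, #6, #7, #8, #10, #12.
Of those, in Ward 3: #1, #7, #12 → 3.

3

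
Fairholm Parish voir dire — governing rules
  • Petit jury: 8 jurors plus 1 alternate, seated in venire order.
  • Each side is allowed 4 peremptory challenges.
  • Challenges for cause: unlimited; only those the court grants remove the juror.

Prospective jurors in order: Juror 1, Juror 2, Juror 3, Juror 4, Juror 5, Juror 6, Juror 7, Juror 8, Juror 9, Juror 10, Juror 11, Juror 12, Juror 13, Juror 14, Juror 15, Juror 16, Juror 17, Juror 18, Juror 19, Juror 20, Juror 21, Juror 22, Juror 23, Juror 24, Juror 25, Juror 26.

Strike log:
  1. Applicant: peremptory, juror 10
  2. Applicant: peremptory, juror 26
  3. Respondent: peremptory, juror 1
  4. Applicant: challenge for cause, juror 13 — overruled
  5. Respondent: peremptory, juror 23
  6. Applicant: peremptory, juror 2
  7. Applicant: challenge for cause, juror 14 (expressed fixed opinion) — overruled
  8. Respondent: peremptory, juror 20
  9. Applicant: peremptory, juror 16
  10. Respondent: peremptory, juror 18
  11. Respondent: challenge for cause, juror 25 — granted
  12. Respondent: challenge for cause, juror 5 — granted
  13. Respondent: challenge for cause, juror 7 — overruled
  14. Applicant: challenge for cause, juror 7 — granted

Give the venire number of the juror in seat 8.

Removed: #1, #2, #5, #7, #10, #16, #18, #20, #23, #25, #26. (#13, #14 stay — for-cause denied.)
Filling seats in venire order through position 8: #3, #4, #6, #8, #9, #11, #12, #13.
So seat 8 is #13.

13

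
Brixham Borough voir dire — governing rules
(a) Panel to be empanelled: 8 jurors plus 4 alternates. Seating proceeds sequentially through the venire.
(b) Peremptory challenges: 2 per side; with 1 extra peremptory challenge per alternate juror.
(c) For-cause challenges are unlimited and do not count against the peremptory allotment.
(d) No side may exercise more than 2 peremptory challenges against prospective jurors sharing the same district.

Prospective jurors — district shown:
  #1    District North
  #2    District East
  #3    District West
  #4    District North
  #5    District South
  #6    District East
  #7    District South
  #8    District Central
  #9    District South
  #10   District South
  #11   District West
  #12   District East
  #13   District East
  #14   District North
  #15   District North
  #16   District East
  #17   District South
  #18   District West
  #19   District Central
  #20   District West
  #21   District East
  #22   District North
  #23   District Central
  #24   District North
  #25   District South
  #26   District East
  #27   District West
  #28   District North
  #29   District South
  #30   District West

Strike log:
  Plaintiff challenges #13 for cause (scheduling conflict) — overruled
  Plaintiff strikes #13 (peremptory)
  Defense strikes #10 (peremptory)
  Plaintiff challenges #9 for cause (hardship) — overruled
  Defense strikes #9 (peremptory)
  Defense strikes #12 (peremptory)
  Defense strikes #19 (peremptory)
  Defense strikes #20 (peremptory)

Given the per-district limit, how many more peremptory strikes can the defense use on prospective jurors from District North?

1

Defense peremptories so far: #10, #9, #12, #19, #20 — 5 of 6 used, 1 left overall.
Against District North: none yet — per-district cap 2 leaves 2.
Binding limit: min(1, 2) = 1.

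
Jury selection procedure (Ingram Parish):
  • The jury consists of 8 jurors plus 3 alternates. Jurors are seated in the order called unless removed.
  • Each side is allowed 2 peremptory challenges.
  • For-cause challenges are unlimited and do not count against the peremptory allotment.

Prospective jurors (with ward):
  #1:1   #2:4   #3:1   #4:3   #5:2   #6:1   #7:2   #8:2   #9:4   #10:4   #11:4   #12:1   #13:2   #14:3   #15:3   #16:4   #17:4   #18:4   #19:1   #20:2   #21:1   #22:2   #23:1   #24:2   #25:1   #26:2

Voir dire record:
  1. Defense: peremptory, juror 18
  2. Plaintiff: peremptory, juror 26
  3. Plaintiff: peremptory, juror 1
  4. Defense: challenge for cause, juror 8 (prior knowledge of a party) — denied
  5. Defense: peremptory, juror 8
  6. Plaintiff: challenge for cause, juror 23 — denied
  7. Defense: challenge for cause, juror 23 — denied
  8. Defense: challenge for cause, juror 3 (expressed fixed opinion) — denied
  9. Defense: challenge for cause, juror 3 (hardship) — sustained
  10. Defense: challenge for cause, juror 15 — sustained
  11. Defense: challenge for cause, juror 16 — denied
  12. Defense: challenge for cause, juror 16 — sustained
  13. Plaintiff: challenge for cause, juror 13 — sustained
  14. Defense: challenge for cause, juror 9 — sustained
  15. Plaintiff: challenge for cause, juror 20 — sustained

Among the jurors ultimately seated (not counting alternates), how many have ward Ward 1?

2

Removed: #1, #3, #8, #9, #13, #15, #16, #18, #20, #26.
Seated jurors 1–8: #2, #4, #5, #6, #7, #10, #11, #12 (alternates #14, #17, #19 not counted).
Of those, in Ward 1: #6, #12 → 2.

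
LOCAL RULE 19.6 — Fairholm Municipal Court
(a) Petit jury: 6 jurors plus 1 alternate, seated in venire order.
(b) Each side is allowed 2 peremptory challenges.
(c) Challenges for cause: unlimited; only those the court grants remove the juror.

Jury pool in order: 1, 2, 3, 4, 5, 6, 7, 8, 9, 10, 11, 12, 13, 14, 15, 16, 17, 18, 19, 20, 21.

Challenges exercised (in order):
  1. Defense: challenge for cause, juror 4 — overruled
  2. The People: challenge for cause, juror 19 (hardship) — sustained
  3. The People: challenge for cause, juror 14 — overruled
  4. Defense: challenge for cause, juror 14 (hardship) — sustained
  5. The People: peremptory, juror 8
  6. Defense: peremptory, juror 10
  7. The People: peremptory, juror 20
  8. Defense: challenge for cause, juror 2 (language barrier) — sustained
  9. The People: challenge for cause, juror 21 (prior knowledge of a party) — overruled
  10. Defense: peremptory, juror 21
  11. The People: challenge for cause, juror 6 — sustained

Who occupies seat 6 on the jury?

9

Removed: #2, #6, #8, #10, #14, #19, #20, #21. (#4 stays — for-cause denied.)
Seating in order: seats 1–6 → #1, #3, #4, #5, #7, #9; alternates → #11.
So seat 6 is #9.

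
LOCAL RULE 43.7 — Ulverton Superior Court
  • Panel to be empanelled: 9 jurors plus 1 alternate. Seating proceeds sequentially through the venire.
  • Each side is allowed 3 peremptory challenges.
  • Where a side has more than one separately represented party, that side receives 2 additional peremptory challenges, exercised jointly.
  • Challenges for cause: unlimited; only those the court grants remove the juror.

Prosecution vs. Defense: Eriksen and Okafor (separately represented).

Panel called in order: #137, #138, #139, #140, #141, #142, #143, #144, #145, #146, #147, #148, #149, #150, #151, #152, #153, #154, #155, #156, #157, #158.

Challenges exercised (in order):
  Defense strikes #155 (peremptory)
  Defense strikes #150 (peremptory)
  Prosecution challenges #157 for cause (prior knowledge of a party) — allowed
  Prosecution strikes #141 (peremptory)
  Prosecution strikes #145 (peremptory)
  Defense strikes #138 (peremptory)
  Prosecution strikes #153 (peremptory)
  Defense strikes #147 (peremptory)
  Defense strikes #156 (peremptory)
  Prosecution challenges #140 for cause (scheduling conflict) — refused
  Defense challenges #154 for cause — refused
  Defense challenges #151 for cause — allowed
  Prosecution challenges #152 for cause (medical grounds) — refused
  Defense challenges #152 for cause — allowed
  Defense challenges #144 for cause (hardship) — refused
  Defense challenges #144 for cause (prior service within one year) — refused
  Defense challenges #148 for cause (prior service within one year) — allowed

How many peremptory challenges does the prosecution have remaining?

0

Prosecution allotment: 3.
Prosecution peremptories used: #141, #145, #153 — 3 (for-cause on #157, #140, #152 don't count).
Remaining: 3 − 3 = 0.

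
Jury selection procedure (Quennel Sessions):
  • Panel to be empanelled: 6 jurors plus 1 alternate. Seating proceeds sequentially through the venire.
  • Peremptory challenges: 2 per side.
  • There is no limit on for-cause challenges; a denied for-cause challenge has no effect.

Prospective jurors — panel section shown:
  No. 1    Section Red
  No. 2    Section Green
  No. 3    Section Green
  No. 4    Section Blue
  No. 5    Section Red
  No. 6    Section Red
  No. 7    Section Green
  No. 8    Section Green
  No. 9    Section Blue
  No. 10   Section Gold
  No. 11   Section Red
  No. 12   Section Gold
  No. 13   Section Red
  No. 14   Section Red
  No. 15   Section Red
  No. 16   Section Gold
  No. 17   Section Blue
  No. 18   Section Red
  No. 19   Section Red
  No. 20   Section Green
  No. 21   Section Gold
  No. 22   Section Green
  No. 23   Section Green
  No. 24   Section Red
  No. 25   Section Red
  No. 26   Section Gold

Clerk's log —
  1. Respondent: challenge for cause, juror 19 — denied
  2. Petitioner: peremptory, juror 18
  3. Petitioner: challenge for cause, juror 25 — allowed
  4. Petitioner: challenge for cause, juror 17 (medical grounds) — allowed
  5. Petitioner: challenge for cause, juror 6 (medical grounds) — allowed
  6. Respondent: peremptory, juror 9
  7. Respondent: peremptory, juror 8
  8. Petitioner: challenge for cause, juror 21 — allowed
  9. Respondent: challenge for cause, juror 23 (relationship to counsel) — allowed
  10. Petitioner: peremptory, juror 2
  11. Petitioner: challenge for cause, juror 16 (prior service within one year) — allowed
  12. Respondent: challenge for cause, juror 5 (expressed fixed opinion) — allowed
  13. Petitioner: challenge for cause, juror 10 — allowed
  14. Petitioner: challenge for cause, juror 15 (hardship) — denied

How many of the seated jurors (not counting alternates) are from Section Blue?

Removed: #2, #5, #6, #8, #9, #10, #16, #17, #18, #21, #23, #25.
Seated jurors 1–6: #1, #3, #4, #7, #11, #12 (alternates #13 not counted).
Of those, in Section Blue: #4 → 1.

1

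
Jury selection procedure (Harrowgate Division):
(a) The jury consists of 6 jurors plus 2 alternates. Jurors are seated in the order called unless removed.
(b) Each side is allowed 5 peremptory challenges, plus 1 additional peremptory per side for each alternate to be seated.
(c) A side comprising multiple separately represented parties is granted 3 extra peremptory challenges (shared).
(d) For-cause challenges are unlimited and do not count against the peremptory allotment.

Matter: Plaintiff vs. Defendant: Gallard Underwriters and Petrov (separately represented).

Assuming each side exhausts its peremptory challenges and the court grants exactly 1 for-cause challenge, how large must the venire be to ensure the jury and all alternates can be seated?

Seats to fill: 6 + 2 alternates = 8.
Peremptories — Plaintiff: 5 + 1×2 = 7; Defendant: 5 + 1×2 + 3 = 10; total 17.
For-cause removals: 1.
Minimum venire: 8 + 17 + 1 = 26.

26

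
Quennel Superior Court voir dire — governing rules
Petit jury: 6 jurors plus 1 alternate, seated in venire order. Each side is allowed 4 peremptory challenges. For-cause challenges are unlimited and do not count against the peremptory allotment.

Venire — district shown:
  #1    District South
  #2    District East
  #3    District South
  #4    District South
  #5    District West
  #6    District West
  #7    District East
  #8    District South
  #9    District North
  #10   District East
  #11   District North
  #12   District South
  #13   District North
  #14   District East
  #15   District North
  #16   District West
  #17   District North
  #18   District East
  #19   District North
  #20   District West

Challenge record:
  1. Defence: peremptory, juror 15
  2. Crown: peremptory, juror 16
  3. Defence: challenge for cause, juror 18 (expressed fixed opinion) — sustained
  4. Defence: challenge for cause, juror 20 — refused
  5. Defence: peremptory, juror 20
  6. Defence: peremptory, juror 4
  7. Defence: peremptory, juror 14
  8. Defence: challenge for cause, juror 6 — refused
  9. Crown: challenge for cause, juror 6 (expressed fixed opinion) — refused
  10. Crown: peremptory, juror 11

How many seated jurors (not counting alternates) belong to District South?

2

Removed: #4, #11, #14, #15, #16, #18, #20.
Seated jurors 1–6: #1, #2, #3, #5, #6, #7 (alternates #8 not counted).
Of those, in District South: #1, #3 → 2.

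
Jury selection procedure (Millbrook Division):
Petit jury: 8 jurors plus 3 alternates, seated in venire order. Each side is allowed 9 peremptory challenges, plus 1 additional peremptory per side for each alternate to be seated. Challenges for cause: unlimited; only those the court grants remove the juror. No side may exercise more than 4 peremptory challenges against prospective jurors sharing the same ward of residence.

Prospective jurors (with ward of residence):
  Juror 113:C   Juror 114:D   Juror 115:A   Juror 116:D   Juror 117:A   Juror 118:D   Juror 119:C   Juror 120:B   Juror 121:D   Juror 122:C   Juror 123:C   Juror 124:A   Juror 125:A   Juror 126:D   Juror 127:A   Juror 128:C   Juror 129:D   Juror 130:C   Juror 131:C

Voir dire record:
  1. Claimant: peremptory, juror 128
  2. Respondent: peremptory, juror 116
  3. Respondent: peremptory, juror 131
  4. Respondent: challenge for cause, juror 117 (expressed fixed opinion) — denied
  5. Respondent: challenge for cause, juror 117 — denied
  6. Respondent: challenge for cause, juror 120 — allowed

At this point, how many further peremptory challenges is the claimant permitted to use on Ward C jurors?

3

Claimant peremptories so far: #128 — 1 of 12 used, 11 left overall.
Against Ward C: #128 — 1 used; per-ward cap 4 leaves 3.
Binding limit: min(11, 3) = 3.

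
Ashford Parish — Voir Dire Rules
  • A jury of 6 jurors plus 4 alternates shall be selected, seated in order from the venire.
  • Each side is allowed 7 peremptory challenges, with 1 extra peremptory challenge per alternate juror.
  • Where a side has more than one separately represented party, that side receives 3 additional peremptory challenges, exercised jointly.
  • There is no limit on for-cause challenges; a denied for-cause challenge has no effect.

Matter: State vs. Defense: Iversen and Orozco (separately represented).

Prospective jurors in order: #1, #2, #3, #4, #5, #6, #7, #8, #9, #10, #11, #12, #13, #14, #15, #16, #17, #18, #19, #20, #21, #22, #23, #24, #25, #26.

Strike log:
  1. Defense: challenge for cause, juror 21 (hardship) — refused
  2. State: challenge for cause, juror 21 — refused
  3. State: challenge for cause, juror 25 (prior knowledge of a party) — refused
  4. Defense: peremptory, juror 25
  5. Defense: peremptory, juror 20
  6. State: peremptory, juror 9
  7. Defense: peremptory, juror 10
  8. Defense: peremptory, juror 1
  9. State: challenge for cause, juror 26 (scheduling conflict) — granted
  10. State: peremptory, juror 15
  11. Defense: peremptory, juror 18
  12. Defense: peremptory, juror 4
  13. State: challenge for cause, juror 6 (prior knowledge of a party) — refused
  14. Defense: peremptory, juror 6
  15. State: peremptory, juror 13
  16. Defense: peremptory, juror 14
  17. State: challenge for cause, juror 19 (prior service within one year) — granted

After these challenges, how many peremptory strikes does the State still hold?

State allotment: 7 base + 1 × 4 alternates = 11.
State peremptories used: #9, #15, #13 — 3 (for-cause on #21, #25, #26, #6, #19 don't count).
Remaining: 11 − 3 = 8.

8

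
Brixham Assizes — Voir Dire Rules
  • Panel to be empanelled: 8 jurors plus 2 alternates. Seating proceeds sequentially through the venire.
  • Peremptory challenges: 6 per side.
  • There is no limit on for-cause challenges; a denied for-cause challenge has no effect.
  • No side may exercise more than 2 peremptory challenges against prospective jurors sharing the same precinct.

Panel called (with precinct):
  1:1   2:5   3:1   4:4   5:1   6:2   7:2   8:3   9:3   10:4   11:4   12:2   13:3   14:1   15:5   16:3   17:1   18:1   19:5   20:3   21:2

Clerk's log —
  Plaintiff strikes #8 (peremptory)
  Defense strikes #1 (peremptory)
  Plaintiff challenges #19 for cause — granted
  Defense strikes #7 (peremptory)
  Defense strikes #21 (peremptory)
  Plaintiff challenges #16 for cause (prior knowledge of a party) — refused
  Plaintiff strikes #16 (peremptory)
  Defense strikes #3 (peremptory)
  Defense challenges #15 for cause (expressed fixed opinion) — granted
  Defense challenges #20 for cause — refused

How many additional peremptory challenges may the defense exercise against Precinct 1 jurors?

0

Defense peremptories so far: #1, #7, #21, #3 — 4 of 6 used, 2 left overall.
Against Precinct 1: #1, #3 — 2 used; per-precinct cap 2 leaves 0.
Binding limit: min(2, 0) = 0.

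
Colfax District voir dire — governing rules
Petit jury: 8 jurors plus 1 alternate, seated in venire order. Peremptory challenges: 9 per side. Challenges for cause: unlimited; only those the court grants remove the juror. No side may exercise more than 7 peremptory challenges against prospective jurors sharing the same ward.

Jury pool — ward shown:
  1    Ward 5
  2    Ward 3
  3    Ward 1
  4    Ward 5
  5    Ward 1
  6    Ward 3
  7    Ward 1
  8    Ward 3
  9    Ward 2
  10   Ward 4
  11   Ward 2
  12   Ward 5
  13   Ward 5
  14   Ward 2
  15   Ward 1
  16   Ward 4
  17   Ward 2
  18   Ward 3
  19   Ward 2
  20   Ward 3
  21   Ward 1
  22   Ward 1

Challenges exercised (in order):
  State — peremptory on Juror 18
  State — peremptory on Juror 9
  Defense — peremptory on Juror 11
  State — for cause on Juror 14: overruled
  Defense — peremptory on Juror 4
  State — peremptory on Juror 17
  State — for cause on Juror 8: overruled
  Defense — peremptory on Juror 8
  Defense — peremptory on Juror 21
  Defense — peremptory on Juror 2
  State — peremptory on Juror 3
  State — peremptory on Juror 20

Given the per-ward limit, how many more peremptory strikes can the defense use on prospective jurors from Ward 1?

Defense peremptories so far: #11, #4, #8, #21, #2 — 5 of 9 used, 4 left overall.
Against Ward 1: #21 — 1 used; per-ward cap 7 leaves 6.
Binding limit: min(4, 6) = 4.

4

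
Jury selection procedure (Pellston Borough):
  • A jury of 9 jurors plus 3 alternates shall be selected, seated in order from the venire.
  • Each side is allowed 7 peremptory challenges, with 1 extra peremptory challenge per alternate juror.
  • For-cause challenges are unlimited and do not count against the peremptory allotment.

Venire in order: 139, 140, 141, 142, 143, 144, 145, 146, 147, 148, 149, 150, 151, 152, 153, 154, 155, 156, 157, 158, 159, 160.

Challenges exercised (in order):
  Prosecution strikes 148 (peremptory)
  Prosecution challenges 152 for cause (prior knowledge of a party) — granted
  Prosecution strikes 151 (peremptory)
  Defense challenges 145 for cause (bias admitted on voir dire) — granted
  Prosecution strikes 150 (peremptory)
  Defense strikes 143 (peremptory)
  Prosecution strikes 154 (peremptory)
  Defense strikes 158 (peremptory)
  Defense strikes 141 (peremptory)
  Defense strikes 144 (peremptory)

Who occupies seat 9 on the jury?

156

Removed: #141, #143, #144, #145, #148, #150, #151, #152, #154, #158.
Filling seats in venire order through position 9: #139, #140, #142, #146, #147, #149, #153, #155, #156.
So seat 9 is #156.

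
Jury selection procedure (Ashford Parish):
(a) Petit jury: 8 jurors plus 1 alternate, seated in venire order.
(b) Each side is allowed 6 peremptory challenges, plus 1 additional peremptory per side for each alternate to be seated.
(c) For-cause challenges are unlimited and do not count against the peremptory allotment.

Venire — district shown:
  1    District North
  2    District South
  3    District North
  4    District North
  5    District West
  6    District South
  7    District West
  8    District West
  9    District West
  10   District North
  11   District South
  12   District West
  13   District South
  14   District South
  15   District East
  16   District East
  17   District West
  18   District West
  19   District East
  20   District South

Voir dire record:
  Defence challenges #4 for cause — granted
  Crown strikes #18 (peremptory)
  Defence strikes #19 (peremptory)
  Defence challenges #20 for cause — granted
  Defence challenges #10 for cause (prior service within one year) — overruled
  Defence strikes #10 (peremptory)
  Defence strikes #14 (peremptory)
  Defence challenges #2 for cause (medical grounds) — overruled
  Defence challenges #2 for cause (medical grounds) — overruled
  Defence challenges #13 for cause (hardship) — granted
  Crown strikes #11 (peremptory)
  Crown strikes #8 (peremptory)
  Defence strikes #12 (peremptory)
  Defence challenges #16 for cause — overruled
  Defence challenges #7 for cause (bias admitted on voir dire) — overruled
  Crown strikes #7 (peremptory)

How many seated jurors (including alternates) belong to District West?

Removed: #4, #7, #8, #10, #11, #12, #13, #14, #18, #19, #20.
Seated (9 incl. alternates): #1, #2, #3, #5, #6, #9, #15, #16, #17.
Of those, in District West: #5, #9, #17 → 3.

3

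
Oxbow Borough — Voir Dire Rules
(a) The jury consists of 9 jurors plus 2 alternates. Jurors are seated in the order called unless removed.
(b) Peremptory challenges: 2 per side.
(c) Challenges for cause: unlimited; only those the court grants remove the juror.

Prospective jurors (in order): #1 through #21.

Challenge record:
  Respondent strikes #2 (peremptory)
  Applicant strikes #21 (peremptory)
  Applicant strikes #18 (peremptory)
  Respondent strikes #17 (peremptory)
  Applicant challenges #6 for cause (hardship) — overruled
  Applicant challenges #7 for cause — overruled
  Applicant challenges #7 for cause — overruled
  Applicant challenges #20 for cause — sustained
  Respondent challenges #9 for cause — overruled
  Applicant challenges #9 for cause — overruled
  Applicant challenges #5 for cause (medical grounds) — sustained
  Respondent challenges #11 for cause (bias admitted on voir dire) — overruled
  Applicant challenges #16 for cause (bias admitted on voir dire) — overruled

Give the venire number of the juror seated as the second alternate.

Removed: #2, #5, #17, #18, #20, #21. (#6, #7, #9, #11, #16 stay — for-cause denied.)
Seating in order: seats 1–9 → #1, #3, #4, #6, #7, #8, #9, #10, #11; alternates → #12, #13.
So alternate 2 is #13.

13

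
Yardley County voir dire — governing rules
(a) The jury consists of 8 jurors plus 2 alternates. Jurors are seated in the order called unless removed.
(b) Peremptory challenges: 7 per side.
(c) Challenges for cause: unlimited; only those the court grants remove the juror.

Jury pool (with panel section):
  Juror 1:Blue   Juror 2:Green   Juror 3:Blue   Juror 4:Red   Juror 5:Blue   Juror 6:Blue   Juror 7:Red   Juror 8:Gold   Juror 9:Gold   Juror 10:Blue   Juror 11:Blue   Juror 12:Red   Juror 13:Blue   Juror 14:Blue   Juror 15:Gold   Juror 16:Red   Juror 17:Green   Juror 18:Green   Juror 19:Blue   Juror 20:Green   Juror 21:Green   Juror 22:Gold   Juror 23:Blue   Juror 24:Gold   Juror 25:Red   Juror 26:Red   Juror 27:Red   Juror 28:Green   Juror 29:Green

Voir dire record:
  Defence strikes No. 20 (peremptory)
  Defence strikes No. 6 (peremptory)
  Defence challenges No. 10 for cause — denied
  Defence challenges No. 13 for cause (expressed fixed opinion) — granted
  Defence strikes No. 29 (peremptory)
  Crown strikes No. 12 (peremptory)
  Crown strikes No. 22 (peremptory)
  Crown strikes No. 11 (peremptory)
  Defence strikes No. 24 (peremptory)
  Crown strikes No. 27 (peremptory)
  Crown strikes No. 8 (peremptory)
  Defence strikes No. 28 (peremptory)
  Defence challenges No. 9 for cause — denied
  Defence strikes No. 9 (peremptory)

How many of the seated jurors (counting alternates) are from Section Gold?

Removed: #6, #8, #9, #11, #12, #13, #20, #22, #24, #27, #28, #29.
Seated (10 incl. alternates): #1, #2, #3, #4, #5, #7, #10, #14, #15, #16.
Of those, in Section Gold: #15 → 1.

1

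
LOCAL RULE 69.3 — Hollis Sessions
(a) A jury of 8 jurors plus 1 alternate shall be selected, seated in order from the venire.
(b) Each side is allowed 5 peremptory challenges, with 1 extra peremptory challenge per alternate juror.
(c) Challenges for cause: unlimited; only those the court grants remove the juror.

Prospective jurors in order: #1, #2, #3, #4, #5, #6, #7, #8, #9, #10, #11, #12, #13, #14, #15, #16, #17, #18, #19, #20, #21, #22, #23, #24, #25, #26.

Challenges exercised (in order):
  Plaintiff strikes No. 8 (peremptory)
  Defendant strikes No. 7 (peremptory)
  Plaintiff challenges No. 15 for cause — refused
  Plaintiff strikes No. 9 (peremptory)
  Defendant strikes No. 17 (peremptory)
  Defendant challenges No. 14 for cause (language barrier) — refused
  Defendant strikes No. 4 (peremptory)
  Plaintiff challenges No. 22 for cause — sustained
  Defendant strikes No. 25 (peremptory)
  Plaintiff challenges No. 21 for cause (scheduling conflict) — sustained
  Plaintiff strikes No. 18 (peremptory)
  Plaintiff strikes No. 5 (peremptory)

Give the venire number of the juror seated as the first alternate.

14

Removed: #4, #5, #7, #8, #9, #17, #18, #21, #22, #25. (#14, #15 stay — for-cause denied.)
Filling seats in venire order through position 9: #1, #2, #3, #6, #10, #11, #12, #13, #14.
So alternate 1 is #14.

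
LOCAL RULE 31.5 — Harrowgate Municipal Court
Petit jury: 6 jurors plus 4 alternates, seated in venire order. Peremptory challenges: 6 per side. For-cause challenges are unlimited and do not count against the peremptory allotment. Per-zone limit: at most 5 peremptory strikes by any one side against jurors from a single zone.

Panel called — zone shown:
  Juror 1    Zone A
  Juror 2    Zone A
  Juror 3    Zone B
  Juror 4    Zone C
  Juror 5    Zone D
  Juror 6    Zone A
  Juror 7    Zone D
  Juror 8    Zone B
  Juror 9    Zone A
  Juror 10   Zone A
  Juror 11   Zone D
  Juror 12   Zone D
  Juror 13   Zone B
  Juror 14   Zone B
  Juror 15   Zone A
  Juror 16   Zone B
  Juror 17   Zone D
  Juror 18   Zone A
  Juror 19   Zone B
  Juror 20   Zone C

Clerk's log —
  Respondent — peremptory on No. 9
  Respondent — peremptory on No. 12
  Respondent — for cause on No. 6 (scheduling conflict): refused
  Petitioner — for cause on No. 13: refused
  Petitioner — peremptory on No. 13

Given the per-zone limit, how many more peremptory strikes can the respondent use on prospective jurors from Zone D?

4

Respondent peremptories so far: #9, #12 — 2 of 6 used, 4 left overall.
Against Zone D: #12 — 1 used; per-zone cap 5 leaves 4.
Binding limit: min(4, 4) = 4.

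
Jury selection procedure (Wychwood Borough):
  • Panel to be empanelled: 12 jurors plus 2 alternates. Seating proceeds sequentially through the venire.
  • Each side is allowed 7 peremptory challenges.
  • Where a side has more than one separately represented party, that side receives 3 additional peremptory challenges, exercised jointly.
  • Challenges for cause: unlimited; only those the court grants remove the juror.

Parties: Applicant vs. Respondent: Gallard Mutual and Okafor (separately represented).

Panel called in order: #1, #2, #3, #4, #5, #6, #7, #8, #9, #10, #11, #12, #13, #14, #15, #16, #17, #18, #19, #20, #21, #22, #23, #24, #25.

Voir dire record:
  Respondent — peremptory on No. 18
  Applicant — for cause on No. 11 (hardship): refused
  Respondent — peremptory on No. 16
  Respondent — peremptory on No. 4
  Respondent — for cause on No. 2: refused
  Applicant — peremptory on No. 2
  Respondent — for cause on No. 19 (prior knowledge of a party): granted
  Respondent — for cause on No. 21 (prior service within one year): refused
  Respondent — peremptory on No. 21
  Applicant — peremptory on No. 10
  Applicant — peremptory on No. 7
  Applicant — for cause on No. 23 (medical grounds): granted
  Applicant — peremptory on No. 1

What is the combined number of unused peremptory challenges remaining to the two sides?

9

Applicant allotment: 7. Respondent allotment: 7 base + 3 multi-party = 10.
Applicant peremptories used: #2, #10, #7, #1 — 4 (for-cause on #11, #23 don't count).
Respondent peremptories used: #18, #16, #4, #21 — 4 (for-cause on #2, #19, #21 don't count).
Remaining: (7 − 4) + (10 − 4) = 9.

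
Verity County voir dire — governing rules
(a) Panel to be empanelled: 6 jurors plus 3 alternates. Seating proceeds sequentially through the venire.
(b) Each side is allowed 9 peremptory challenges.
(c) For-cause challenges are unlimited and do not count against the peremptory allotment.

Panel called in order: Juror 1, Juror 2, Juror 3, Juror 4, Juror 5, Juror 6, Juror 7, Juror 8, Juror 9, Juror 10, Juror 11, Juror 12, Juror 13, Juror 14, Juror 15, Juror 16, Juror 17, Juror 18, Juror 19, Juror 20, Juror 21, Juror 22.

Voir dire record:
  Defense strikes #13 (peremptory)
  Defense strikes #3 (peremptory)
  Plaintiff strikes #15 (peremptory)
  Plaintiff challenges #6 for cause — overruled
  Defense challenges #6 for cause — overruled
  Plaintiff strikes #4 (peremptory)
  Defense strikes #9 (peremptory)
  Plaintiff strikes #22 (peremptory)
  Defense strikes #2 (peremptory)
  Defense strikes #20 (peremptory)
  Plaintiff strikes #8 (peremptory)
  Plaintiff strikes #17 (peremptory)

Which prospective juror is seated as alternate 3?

Removed: #2, #3, #4, #8, #9, #13, #15, #17, #20, #22. (#6 stays — for-cause denied.)
Seating in order: seats 1–6 → #1, #5, #6, #7, #10, #11; alternates → #12, #14, #16.
So alternate 3 is #16.

16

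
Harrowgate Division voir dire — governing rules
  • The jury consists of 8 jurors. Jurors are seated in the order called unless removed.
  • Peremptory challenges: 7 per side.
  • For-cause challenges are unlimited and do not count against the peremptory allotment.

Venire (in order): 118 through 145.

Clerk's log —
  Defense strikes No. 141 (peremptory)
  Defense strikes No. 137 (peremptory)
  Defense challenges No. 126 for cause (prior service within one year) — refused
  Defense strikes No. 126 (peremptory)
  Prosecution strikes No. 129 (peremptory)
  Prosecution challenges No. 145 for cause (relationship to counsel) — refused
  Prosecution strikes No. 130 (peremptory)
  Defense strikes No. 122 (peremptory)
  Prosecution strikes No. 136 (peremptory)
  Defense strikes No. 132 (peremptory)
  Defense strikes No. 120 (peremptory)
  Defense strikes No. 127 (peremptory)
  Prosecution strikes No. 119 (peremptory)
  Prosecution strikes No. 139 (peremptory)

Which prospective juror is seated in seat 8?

133

Removed: #119, #120, #122, #126, #127, #129, #130, #132, #136, #137, #139, #141. (#145 stays — for-cause denied.)
Seating in order: seats 1–8 → #118, #121, #123, #124, #125, #128, #131, #133.
So seat 8 is #133.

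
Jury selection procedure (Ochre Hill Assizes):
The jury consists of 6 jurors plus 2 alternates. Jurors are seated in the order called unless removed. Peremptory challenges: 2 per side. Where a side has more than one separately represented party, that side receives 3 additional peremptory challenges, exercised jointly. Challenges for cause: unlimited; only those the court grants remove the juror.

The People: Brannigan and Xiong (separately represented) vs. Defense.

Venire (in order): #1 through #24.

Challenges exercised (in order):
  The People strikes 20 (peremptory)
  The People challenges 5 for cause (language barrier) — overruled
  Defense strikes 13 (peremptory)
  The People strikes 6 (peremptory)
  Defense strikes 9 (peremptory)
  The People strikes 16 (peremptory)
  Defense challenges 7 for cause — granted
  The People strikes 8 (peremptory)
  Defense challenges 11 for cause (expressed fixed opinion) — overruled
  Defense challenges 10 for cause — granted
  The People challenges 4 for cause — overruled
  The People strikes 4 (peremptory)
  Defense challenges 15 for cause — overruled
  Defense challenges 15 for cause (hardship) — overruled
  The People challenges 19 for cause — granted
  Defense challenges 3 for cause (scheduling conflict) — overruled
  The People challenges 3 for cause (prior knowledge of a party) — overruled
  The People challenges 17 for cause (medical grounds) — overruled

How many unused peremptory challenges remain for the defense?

0

Defense allotment: 2.
Defense peremptories used: #13, #9 — 2 (for-cause on #7, #11, #10, #15, #15, #3 don't count).
Remaining: 2 − 2 = 0.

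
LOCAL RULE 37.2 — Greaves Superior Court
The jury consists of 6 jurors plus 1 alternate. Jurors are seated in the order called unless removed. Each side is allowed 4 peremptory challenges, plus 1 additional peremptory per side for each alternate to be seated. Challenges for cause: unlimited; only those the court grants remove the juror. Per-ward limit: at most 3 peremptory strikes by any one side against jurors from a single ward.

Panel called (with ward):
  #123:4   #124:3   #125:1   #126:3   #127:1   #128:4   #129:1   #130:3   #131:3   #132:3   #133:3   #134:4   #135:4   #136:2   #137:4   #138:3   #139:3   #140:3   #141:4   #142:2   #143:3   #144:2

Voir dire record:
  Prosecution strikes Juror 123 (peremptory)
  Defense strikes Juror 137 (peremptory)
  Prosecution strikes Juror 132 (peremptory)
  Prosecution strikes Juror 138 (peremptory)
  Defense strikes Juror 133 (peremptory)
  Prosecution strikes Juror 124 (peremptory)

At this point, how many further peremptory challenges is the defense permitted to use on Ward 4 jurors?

2

Defense peremptories so far: #137, #133 — 2 of 5 used, 3 left overall.
Against Ward 4: #137 — 1 used; per-ward cap 3 leaves 2.
Binding limit: min(3, 2) = 2.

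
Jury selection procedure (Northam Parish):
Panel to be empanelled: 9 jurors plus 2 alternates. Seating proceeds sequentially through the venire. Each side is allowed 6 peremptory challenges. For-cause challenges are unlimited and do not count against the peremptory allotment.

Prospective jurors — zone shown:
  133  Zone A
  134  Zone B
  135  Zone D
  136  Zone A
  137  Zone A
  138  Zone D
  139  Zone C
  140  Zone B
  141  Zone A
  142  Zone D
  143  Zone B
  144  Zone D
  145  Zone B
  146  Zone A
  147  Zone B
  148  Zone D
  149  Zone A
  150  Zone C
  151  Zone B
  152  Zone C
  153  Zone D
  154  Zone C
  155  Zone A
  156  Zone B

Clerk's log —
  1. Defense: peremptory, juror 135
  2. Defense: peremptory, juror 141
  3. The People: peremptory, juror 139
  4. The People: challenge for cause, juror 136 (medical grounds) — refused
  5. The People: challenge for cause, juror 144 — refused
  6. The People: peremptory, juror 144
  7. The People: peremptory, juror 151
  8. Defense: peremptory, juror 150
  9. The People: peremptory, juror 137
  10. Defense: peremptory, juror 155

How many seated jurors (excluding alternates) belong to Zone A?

Removed: #135, #137, #139, #141, #144, #150, #151, #155.
Seated jurors 1–9: #133, #134, #136, #138, #140, #142, #143, #145, #146 (alternates #147, #148 not counted).
Of those, in Zone A: #133, #136, #146 → 3.

3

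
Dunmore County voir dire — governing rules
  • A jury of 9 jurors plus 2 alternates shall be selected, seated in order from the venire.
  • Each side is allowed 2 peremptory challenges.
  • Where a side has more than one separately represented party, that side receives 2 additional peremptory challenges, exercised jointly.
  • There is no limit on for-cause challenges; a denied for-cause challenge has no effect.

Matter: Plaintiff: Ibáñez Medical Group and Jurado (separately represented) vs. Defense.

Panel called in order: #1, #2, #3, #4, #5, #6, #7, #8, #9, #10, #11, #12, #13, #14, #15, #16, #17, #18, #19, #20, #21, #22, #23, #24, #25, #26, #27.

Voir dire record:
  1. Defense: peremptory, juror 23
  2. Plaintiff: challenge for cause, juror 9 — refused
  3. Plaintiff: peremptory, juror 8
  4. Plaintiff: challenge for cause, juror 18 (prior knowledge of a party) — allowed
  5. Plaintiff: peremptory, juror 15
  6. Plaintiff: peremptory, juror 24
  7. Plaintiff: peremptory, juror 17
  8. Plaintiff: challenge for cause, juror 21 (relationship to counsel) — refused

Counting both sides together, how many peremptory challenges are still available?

1

Plaintiff allotment: 2 base + 2 multi-party = 4. Defense allotment: 2.
Plaintiff peremptories used: #8, #15, #24, #17 — 4 (for-cause on #9, #18, #21 don't count).
Defense peremptories used: #23 — 1.
Remaining: (4 − 4) + (2 − 1) = 1.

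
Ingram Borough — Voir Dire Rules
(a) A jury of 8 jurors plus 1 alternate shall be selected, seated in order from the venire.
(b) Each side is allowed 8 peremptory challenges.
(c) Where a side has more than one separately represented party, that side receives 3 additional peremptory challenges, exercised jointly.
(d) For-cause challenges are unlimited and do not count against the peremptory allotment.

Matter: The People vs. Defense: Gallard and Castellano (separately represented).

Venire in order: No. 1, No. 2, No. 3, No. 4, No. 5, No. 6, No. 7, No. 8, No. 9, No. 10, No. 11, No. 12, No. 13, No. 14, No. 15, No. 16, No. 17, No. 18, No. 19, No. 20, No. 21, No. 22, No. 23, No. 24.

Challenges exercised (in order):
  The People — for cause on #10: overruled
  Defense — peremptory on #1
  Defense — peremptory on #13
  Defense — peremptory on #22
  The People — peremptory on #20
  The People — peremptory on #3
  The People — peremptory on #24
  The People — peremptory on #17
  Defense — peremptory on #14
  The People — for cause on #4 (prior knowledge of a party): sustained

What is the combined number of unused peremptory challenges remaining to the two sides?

The People allotment: 8. Defense allotment: 8 base + 3 multi-party = 11.
The People peremptories used: #20, #3, #24, #17 — 4 (for-cause on #10, #4 don't count).
Defense peremptories used: #1, #13, #22, #14 — 4.
Remaining: (8 − 4) + (11 − 4) = 11.

11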